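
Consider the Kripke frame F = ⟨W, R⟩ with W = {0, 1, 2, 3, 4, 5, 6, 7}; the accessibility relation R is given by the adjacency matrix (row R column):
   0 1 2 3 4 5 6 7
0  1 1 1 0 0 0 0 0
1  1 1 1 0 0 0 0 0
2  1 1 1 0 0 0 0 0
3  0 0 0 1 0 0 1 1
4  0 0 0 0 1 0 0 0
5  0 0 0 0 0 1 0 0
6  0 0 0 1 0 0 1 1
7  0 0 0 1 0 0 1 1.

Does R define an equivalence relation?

Yes

Reflexive: yes — every world is R-related to itself.
Symmetric: yes — every pair in R has its reverse in R.
Transitive: yes — every two-step R-path is closed by a direct edge.
So R is an equivalence relation.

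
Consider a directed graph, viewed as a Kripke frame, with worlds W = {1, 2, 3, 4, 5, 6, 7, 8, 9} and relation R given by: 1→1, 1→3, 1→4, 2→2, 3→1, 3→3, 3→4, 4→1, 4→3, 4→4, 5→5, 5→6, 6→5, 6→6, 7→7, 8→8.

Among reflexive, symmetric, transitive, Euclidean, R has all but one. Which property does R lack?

Reflexive: no — 9 is not related to itself.
Symmetric: yes — every pair in R has its reverse in R.
Transitive: yes — every two-step R-path is closed by a direct edge.
Euclidean: yes — any two successors of a common world are R-related.
Only reflexive fails.

reflexive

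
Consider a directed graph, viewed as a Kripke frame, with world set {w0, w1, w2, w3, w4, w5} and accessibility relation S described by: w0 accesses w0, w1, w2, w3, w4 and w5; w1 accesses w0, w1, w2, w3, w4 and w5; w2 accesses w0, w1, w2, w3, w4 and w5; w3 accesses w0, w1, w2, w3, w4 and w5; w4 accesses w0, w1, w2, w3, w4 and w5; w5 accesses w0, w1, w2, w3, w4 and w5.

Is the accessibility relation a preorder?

Reflexive: yes — every world is S-related to itself.
Transitive: yes — every two-step S-path is closed by a direct edge.
So S is a preorder.

Yes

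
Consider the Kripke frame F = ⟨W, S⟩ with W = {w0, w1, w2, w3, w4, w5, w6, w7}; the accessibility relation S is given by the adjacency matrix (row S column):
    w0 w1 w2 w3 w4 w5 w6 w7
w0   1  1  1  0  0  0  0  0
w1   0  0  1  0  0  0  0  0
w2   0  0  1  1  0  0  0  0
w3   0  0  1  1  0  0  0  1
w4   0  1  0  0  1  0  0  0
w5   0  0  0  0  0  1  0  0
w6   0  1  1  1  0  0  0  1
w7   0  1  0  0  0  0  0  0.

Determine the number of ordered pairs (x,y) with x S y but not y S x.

Enumerating: (w0,w1), (w0,w2), (w1,w2), (w3,w7), (w4,w1), (w6,w1), (w6,w2), (w6,w3), (w6,w7), (w7,w1).

10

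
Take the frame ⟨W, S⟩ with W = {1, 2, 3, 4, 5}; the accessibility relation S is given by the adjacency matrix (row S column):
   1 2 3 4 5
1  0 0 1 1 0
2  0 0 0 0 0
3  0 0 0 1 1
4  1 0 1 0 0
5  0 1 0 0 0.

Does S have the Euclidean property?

Euclidean: no — 3 S 4 and 3 S 5, but not 4 S 5.

No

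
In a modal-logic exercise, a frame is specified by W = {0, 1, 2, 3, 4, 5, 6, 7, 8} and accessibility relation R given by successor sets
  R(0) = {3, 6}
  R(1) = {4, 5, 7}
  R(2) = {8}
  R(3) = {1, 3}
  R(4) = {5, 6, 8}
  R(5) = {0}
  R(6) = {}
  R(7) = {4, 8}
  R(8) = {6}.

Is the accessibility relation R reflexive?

No

Reflexive: no — 0 is not related to itself.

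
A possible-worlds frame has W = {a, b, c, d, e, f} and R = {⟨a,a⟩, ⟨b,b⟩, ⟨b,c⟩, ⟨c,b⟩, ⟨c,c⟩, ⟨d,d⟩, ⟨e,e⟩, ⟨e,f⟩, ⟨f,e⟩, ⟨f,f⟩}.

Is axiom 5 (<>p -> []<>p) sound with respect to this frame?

Axiom 5 corresponds to the accessibility relation being Euclidean.
Euclidean: yes — any two successors of a common world are R-related.

Yes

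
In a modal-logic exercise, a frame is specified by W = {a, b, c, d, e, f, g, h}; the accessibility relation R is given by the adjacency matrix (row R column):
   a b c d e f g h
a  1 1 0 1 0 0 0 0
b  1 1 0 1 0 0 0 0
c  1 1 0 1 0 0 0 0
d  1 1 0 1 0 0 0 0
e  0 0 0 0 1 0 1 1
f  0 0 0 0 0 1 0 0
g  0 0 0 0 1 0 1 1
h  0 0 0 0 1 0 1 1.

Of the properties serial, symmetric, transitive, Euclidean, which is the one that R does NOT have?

Serial: yes — every world has a successor (e.g. a R a).
Symmetric: no — c R a but not a R c.
Transitive: yes — every two-step R-path is closed by a direct edge.
Euclidean: yes — any two successors of a common world are R-related.
Only symmetric fails.

symmetric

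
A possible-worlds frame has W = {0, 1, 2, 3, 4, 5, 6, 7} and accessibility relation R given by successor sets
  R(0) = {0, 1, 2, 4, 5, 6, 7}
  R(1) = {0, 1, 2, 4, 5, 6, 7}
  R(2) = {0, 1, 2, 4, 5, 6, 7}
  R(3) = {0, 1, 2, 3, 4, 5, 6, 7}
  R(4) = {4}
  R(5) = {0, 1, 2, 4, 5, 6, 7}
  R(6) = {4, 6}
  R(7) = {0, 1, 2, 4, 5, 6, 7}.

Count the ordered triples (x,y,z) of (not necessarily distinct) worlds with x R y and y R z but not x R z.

R is transitive; there are no such tuples.

0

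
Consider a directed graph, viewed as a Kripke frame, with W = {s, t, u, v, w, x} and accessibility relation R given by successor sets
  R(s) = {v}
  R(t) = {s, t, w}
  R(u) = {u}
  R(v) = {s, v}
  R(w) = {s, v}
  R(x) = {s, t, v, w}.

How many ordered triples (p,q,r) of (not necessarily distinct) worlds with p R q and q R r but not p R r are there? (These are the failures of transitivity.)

Enumerating: (s,v,s), (t,s,v), (t,w,v).

3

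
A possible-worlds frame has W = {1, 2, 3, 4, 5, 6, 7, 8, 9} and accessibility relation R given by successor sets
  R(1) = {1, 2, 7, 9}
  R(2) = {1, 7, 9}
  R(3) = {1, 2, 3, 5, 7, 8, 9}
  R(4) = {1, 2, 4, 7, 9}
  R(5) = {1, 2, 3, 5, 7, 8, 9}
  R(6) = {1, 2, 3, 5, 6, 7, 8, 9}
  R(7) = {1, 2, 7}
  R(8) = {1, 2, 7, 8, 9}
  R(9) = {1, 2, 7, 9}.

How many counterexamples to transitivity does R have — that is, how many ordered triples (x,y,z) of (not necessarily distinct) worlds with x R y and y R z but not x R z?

Enumerating: (2,1,2), (2,7,2), (2,9,2), (7,1,9), (7,2,9).

5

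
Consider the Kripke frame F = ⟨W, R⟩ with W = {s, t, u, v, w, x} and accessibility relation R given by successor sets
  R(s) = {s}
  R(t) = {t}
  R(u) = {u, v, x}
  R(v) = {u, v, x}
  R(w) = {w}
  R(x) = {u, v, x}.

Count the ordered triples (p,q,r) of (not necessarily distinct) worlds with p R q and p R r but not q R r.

R is Euclidean; there are no such tuples.

0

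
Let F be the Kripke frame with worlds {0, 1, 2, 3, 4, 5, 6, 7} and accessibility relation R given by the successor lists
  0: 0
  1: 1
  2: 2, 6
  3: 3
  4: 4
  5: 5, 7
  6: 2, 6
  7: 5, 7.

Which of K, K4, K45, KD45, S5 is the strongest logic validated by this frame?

S5

Transitive (axiom 4): yes — every two-step R-path is closed by a direct edge.
Euclidean (axiom 5): yes — any two successors of a common world are R-related.
Serial (axiom D): yes — every world has a successor (e.g. 0 R 0).
Reflexive (axiom T): yes — every world is R-related to itself.
So F validates K, K4, K45, KD45, S5. The strongest is S5.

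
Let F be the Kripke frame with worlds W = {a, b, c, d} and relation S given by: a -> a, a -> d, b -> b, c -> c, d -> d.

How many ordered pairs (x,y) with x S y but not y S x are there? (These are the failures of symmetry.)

Enumerating: (a,d).

1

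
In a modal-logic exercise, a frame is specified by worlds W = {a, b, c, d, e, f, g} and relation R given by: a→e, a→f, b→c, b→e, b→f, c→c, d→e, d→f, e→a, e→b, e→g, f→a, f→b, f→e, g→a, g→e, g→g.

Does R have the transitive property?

Transitive: no — a R e and e R b, but not a R b.

No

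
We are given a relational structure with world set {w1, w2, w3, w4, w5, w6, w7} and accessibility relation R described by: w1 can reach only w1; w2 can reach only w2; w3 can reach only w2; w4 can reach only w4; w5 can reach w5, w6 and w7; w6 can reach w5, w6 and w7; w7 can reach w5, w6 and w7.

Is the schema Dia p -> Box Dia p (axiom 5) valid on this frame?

Yes

The schema 5 characterises exactly the Euclidean frames.
Euclidean: yes — any two successors of a common world are R-related.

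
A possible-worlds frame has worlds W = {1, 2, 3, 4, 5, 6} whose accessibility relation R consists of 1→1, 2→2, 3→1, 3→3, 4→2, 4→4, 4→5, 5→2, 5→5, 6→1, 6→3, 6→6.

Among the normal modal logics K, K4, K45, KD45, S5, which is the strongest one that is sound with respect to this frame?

Transitive (axiom 4): yes — every two-step R-path is closed by a direct edge.
Euclidean (axiom 5): no — 4 R 2 and 4 R 5, but not 2 R 5.
Serial (axiom D): yes — every world has a successor (e.g. 1 R 1).
Reflexive (axiom T): yes — every world is R-related to itself.
So F validates K, K4; K45 would additionally require R to be Euclidean. The strongest is K4.

K4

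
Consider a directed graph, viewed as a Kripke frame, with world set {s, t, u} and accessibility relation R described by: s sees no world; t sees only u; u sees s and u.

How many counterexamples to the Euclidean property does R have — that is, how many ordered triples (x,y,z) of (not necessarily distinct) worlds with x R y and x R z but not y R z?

2

Enumerating: (u,s,s), (u,s,u).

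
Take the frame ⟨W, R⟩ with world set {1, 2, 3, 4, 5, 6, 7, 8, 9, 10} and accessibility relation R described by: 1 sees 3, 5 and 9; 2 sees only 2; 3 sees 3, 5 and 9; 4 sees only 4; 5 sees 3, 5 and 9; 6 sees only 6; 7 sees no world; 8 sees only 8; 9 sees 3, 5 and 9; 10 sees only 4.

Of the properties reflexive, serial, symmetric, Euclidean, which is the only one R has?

Reflexive: no — 1 is not related to itself.
Serial: no — 7 has no R-successor.
Symmetric: no — 1 R 3 but not 3 R 1.
Euclidean: yes — any two successors of a common world are R-related.
Only Euclidean holds.

Euclidean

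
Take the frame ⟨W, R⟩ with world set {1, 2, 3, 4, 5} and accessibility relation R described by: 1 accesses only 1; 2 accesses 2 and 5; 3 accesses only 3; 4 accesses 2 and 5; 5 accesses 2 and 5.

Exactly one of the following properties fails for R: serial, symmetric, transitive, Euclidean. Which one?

symmetric

Serial: yes — every world has a successor (e.g. 1 R 1).
Symmetric: no — 4 R 2 but not 2 R 4.
Transitive: yes — every two-step R-path is closed by a direct edge.
Euclidean: yes — any two successors of a common world are R-related.
Only symmetric fails.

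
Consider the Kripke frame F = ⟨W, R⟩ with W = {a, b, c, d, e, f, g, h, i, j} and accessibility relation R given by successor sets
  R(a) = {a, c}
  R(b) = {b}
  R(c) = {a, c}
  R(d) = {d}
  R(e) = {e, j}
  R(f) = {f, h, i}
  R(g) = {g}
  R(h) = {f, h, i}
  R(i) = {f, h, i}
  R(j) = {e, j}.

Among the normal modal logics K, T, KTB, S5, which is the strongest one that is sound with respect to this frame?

S5

Reflexive (axiom T): yes — every world is R-related to itself.
Symmetric (axiom B): yes — every pair in R has its reverse in R.
Euclidean (axiom 5): yes — any two successors of a common world are R-related.
So F validates K, T, KTB, S5. The strongest is S5.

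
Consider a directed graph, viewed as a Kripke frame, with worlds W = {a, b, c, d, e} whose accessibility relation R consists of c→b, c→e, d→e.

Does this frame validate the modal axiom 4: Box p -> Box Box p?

Yes

The schema 4 characterises exactly the transitive frames.
Transitive: yes — every two-step R-path is closed by a direct edge.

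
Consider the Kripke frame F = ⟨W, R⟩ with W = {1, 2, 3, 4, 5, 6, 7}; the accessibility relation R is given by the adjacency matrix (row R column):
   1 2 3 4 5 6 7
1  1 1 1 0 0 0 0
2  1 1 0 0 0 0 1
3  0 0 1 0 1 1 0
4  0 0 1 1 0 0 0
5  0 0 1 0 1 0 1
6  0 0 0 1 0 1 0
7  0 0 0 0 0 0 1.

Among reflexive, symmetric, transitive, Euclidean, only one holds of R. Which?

reflexive

Reflexive: yes — every world is R-related to itself.
Symmetric: no — 1 R 3 but not 3 R 1.
Transitive: no — 1 R 2 and 2 R 7, but not 1 R 7.
Euclidean: no — 1 R 2 and 1 R 3, but not 2 R 3.
Only reflexive holds.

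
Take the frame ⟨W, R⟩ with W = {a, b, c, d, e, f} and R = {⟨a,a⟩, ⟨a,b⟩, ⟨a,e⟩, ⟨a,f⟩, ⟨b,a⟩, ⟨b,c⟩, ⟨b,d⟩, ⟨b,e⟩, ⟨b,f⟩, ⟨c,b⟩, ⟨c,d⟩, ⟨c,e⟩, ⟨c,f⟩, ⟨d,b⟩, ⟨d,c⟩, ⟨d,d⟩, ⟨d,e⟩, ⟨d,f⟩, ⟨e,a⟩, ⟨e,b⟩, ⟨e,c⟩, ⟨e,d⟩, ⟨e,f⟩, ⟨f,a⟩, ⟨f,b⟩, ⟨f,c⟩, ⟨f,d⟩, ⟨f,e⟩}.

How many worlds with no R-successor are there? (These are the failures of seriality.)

0

R is serial; there are no such worlds.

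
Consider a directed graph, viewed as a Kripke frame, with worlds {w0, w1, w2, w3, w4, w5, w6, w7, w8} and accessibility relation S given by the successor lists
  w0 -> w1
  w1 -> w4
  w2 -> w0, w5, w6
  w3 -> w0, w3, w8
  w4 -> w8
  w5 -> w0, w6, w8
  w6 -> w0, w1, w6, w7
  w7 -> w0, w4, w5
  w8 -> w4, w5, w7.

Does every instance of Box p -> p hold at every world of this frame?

No

By correspondence theory, T is valid on a frame iff S is reflexive.
Reflexive: no — w0 is not related to itself.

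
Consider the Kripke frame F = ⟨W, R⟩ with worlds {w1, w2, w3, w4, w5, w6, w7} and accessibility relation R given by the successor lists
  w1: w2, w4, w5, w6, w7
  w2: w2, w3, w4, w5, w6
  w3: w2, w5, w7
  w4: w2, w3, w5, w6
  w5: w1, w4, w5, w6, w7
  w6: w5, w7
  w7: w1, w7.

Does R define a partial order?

Reflexive: no — w1 is not related to itself.
Transitive: no — w1 R w2 and w2 R w3, but not w1 R w3.
Antisymmetric: no — w1 R w5 and w5 R w1 with w1 ≠ w5.
So R is not a partial order.

No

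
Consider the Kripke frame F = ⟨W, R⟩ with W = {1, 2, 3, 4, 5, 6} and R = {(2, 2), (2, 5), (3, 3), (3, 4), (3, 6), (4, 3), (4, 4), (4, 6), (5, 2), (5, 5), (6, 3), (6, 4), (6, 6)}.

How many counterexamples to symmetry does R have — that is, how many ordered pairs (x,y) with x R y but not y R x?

0

R is symmetric; there are no such tuples.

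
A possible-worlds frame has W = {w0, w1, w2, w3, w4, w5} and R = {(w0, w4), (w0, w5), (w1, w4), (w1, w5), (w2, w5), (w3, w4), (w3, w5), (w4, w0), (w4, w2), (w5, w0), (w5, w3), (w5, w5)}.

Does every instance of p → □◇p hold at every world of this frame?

By correspondence theory, B is valid on a frame iff R is symmetric.
Symmetric: no — w1 R w4 but not w4 R w1.

No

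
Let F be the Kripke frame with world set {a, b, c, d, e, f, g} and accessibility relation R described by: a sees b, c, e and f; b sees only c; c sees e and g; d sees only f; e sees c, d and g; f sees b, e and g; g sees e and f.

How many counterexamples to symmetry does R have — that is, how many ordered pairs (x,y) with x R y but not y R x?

Enumerating: (a,b), (a,c), (a,e), (a,f), (b,c), (c,g), (d,f), (e,d), (f,b), (f,e).

10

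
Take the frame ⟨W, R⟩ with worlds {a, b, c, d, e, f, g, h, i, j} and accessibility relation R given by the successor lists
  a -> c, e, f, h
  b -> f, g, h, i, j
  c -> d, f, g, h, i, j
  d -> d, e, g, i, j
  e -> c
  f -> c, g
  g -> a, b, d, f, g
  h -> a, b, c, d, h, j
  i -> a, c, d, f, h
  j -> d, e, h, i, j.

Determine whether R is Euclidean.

No

Euclidean: no — a R c and a R e, but not c R e.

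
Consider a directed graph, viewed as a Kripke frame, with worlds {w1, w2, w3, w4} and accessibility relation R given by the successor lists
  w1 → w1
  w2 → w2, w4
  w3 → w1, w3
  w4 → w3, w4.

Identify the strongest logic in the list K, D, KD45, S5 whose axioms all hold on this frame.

D

Serial (axiom D): yes — every world has a successor (e.g. w1 R w1).
Euclidean (axiom 5): no — w2 R w4 and w2 R w2, but not w4 R w2.
Transitive (axiom 4): no — w2 R w4 and w4 R w3, but not w2 R w3.
Reflexive (axiom T): yes — every world is R-related to itself.
So F validates K, D; KD45 would additionally require R to be Euclidean and transitive. The strongest is D.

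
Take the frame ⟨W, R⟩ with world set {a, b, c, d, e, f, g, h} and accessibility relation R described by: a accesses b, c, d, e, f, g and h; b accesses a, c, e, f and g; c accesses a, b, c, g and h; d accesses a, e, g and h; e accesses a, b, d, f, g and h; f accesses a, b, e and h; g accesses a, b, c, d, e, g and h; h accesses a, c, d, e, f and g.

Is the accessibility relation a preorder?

Reflexive: no — a is not related to itself.
Transitive: no — b R a and a R d, but not b R d.
So R is not a preorder.

No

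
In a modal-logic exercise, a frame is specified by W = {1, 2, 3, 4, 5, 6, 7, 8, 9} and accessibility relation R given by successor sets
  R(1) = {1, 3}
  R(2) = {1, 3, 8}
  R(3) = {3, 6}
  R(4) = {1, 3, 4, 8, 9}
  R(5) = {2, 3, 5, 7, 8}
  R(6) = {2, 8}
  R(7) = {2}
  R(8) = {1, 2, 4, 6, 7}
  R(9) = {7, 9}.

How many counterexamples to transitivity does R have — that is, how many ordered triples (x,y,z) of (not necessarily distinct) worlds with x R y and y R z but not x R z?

Enumerating: (1,3,6), (2,3,6), (2,8,2), (2,8,4), (2,8,6), (2,8,7), (3,6,2), (3,6,8), (4,3,6), (4,8,2), (4,8,6), (4,8,7), … and 23 more.
Total: 35.

35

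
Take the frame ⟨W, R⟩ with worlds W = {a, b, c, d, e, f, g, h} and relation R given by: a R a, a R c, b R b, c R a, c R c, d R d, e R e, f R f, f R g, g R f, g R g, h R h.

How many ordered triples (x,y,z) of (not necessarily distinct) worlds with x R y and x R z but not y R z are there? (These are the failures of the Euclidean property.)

R is Euclidean; there are no such tuples.

0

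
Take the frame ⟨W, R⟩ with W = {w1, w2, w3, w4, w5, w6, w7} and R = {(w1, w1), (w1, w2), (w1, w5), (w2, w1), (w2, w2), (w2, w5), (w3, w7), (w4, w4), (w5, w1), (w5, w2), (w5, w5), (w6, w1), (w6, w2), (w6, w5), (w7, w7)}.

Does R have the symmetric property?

Symmetric: no — w3 R w7 but not w7 R w3.

No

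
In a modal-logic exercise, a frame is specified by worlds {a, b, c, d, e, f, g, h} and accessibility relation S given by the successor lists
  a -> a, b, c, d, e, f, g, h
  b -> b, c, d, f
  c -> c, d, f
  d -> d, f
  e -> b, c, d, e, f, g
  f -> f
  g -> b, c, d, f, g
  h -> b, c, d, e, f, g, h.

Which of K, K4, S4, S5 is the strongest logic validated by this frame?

Transitive (axiom 4): yes — every two-step S-path is closed by a direct edge.
Reflexive (axiom T): yes — every world is S-related to itself.
Euclidean (axiom 5): no — a S b and a S e, but not b S e.
So F validates K, K4, S4; S5 would additionally require S to be Euclidean. The strongest is S4.

S4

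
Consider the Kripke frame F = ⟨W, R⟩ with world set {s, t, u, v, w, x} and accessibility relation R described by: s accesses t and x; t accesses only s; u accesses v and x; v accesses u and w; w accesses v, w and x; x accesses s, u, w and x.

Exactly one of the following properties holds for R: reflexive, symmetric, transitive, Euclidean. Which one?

Reflexive: no — s is not related to itself.
Symmetric: yes — every pair in R has its reverse in R.
Transitive: no — s R x and x R u, but not s R u.
Euclidean: no — s R t and s R x, but not t R x.
Only symmetric holds.

symmetric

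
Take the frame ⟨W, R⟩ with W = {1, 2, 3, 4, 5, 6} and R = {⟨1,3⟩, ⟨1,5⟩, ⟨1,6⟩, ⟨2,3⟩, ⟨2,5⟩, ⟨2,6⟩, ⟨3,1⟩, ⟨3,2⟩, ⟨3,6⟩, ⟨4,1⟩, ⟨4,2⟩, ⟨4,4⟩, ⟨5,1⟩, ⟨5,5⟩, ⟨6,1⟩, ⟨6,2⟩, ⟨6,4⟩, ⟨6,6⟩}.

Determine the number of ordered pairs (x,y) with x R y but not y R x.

Enumerating: (2,5), (3,6), (4,1), (4,2), (6,4).

5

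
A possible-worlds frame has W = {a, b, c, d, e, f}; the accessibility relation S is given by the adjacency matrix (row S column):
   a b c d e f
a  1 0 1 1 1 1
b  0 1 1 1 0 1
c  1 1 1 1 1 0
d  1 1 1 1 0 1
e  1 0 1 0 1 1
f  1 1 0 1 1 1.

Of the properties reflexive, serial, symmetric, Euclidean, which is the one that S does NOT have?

Reflexive: yes — every world is S-related to itself.
Serial: yes — every world has a successor (e.g. a S a).
Symmetric: yes — every pair in S has its reverse in S.
Euclidean: no — a S c and a S f, but not c S f.
Only Euclidean fails.

Euclidean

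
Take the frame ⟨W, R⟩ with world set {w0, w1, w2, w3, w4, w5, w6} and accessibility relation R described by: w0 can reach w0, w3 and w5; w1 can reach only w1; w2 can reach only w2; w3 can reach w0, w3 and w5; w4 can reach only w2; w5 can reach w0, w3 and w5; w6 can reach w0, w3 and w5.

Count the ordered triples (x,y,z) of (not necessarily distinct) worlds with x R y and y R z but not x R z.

R is transitive; there are no such tuples.

0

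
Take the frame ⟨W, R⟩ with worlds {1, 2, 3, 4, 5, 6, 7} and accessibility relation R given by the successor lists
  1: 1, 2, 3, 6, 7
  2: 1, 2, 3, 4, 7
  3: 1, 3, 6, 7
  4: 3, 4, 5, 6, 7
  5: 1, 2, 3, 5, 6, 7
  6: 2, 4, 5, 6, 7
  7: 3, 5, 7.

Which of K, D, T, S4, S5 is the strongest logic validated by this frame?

Serial (axiom D): yes — every world has a successor (e.g. 1 R 1).
Reflexive (axiom T): yes — every world is R-related to itself.
Transitive (axiom 4): no — 1 R 2 and 2 R 4, but not 1 R 4.
Euclidean (axiom 5): no — 1 R 2 and 1 R 6, but not 2 R 6.
So F validates K, D, T; S4 would additionally require R to be transitive. The strongest is T.

T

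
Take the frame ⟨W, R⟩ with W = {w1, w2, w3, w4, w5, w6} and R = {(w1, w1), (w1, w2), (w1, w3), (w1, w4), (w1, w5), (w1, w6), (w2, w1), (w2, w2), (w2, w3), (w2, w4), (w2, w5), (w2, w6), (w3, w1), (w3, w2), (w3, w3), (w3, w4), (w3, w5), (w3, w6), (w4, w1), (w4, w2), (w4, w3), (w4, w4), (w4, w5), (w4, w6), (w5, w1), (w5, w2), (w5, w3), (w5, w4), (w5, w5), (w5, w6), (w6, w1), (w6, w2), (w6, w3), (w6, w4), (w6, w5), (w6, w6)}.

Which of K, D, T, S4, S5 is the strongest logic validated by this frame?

Serial (axiom D): yes — every world has a successor (e.g. w1 R w1).
Reflexive (axiom T): yes — every world is R-related to itself.
Transitive (axiom 4): yes — every two-step R-path is closed by a direct edge.
Euclidean (axiom 5): yes — any two successors of a common world are R-related.
So F validates K, D, T, S4, S5. The strongest is S5.

S5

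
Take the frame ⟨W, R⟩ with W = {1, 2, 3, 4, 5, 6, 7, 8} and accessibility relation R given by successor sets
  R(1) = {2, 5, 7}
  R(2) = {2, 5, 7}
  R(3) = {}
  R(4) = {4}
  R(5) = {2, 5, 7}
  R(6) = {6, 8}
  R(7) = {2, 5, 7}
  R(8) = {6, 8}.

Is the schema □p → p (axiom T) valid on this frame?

No

Axiom T corresponds to the accessibility relation being reflexive.
Reflexive: no — 1 is not related to itself.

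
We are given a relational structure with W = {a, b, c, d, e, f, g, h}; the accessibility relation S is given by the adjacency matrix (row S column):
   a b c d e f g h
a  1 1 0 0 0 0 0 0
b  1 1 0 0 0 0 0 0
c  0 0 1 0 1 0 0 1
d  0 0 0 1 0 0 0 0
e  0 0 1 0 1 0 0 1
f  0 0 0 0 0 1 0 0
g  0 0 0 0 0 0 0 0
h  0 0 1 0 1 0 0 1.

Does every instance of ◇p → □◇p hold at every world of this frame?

Axiom 5 corresponds to the accessibility relation being Euclidean.
Euclidean: yes — any two successors of a common world are S-related.

Yes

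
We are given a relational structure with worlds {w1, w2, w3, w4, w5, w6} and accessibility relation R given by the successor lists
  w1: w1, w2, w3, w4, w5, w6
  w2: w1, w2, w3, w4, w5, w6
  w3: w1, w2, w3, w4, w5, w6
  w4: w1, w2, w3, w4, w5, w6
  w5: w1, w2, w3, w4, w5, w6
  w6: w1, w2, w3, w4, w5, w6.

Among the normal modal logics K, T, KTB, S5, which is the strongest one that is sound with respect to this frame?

S5

Reflexive (axiom T): yes — every world is R-related to itself.
Symmetric (axiom B): yes — every pair in R has its reverse in R.
Euclidean (axiom 5): yes — any two successors of a common world are R-related.
So F validates K, T, KTB, S5. The strongest is S5.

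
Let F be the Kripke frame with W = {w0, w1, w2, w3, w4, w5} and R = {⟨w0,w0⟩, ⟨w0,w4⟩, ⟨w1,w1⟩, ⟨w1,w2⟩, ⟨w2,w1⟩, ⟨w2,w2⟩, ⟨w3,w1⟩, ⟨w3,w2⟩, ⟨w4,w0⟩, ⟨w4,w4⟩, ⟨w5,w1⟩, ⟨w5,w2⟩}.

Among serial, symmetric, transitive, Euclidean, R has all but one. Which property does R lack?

symmetric

Serial: yes — every world has a successor (e.g. w0 R w0).
Symmetric: no — w3 R w1 but not w1 R w3.
Transitive: yes — every two-step R-path is closed by a direct edge.
Euclidean: yes — any two successors of a common world are R-related.
Only symmetric fails.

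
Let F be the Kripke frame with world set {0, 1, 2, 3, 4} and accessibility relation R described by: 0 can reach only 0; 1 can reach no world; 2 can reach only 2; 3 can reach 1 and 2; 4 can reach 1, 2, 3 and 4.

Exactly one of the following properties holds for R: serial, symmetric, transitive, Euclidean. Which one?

Serial: no — 1 has no R-successor.
Symmetric: no — 3 R 1 but not 1 R 3.
Transitive: yes — every two-step R-path is closed by a direct edge.
Euclidean: no — 3 R 1 and 3 R 2, but not 1 R 2.
Only transitive holds.

transitive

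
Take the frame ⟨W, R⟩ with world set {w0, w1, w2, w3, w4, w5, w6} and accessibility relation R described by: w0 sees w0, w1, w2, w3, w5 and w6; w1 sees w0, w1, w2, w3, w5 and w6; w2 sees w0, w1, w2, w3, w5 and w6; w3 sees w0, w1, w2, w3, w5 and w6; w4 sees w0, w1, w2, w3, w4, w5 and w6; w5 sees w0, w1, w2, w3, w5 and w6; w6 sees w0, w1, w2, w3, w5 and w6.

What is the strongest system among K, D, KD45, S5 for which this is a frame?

Serial (axiom D): yes — every world has a successor (e.g. w0 R w0).
Euclidean (axiom 5): no — w4 R w0 and w4 R w4, but not w0 R w4.
Transitive (axiom 4): yes — every two-step R-path is closed by a direct edge.
Reflexive (axiom T): yes — every world is R-related to itself.
So F validates K, D; KD45 would additionally require R to be Euclidean. The strongest is D.

D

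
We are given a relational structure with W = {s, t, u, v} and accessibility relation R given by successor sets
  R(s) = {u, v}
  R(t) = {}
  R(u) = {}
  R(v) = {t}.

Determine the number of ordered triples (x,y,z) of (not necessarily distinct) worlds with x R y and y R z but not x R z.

Enumerating: (s,v,t).

1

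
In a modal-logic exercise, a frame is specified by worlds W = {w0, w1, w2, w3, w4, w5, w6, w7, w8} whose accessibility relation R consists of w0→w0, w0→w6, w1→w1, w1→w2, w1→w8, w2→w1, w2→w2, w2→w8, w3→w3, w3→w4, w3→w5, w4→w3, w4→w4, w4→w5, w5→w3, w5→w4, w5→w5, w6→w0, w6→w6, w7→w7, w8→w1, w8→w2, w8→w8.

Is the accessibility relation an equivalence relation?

Reflexive: yes — every world is R-related to itself.
Symmetric: yes — every pair in R has its reverse in R.
Transitive: yes — every two-step R-path is closed by a direct edge.
So R is an equivalence relation.

Yes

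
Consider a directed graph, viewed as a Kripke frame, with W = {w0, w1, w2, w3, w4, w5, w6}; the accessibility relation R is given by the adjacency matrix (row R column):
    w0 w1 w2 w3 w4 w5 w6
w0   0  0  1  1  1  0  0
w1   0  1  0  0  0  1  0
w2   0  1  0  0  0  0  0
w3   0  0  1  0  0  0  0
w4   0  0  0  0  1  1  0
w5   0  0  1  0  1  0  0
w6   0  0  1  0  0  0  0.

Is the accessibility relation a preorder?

Reflexive: no — w0 is not related to itself.
Transitive: no — w0 R w2 and w2 R w1, but not w0 R w1.
So R is not a preorder.

No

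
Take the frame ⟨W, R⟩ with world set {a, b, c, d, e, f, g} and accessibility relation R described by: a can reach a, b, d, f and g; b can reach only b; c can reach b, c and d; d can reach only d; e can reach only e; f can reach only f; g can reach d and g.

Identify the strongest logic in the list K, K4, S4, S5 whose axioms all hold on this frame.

Transitive (axiom 4): yes — every two-step R-path is closed by a direct edge.
Reflexive (axiom T): yes — every world is R-related to itself.
Euclidean (axiom 5): no — a R b and a R d, but not b R d.
So F validates K, K4, S4; S5 would additionally require R to be Euclidean. The strongest is S4.

S4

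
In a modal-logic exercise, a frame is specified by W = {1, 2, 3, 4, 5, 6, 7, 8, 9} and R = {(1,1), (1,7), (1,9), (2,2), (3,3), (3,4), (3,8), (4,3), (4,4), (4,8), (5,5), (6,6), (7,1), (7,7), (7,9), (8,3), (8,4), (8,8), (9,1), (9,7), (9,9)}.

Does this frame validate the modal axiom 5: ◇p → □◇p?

Yes

The schema 5 characterises exactly the Euclidean frames.
Euclidean: yes — any two successors of a common world are R-related.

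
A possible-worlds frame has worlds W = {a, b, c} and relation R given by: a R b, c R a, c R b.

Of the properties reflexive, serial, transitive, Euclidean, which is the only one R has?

Reflexive: no — a is not related to itself.
Serial: no — b has no R-successor.
Transitive: yes — every two-step R-path is closed by a direct edge.
Euclidean: no — c R b and c R a, but not b R a.
Only transitive holds.

transitive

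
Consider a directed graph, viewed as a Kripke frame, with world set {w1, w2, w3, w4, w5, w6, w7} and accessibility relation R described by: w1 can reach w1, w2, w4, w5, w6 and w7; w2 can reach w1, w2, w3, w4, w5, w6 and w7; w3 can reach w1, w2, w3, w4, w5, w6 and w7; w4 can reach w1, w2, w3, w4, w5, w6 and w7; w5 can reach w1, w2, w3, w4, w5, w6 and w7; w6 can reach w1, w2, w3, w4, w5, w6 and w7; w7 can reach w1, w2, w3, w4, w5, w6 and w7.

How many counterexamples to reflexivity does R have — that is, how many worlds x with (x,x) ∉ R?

R is reflexive; there are no such worlds.

0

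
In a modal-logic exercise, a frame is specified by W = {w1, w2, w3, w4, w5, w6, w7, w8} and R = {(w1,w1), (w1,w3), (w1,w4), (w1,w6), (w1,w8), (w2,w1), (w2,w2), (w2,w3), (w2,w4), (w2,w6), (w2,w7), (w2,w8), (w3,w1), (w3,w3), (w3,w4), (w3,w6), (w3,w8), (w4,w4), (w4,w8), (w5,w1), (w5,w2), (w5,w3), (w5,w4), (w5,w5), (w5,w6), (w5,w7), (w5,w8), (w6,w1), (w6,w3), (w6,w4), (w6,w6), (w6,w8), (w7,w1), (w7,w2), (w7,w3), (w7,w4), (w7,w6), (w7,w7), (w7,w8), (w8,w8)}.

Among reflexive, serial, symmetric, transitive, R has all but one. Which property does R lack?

Reflexive: yes — every world is R-related to itself.
Serial: yes — every world has a successor (e.g. w1 R w1).
Symmetric: no — w1 R w4 but not w4 R w1.
Transitive: yes — every two-step R-path is closed by a direct edge.
Only symmetric fails.

symmetric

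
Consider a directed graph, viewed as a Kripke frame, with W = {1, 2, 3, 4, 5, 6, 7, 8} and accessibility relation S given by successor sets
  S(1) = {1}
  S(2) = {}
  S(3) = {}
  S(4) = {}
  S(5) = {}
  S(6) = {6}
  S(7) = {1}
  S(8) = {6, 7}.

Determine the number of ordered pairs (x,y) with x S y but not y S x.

3

Enumerating: (7,1), (8,6), (8,7).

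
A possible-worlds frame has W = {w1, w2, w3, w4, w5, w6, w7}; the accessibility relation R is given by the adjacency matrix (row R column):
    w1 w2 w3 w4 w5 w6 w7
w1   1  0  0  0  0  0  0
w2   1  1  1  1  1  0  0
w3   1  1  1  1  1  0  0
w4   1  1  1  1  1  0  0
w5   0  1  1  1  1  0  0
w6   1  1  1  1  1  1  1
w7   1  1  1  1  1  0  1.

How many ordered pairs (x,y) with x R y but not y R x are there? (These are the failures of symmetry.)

14

Enumerating: (w2,w1), (w3,w1), (w4,w1), (w6,w1), (w6,w2), (w6,w3), (w6,w4), (w6,w5), (w6,w7), (w7,w1), (w7,w2), (w7,w3), (w7,w4), (w7,w5).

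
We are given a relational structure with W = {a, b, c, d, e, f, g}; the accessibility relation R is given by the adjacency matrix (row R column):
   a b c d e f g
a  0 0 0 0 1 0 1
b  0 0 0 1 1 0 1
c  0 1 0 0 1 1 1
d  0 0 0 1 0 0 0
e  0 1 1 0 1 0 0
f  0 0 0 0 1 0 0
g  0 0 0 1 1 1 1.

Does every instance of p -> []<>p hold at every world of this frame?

The schema B characterises exactly the symmetric frames.
Symmetric: no — a R e but not e R a.

No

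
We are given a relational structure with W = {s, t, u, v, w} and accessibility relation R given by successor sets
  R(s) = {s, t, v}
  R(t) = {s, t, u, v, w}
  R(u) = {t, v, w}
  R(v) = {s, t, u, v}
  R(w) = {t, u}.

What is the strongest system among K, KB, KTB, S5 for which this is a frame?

Symmetric (axiom B): yes — every pair in R has its reverse in R.
Reflexive (axiom T): no — u is not related to itself.
Euclidean (axiom 5): no — t R s and t R u, but not s R u.
So F validates K, KB; KTB would additionally require R to be reflexive. The strongest is KB.

KB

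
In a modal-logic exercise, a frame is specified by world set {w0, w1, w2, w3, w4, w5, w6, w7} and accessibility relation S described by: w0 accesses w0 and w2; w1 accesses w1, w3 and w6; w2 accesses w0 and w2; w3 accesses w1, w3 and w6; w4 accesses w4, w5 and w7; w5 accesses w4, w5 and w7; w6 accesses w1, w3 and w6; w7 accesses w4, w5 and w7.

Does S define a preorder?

Yes

Reflexive: yes — every world is S-related to itself.
Transitive: yes — every two-step S-path is closed by a direct edge.
So S is a preorder.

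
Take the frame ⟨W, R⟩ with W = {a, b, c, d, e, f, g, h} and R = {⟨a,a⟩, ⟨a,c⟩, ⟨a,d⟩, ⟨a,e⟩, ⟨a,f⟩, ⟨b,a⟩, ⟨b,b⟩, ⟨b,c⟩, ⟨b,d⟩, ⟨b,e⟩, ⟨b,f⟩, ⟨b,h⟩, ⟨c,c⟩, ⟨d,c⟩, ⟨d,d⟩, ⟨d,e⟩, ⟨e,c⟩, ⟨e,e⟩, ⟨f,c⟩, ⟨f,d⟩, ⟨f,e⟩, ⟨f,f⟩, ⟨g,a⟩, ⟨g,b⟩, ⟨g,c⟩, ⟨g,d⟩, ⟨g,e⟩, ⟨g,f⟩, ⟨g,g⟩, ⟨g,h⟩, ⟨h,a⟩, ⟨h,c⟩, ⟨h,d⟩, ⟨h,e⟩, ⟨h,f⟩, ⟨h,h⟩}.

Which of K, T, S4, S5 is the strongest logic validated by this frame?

S4

Reflexive (axiom T): yes — every world is R-related to itself.
Transitive (axiom 4): yes — every two-step R-path is closed by a direct edge.
Euclidean (axiom 5): no — a R c and a R d, but not c R d.
So F validates K, T, S4; S5 would additionally require R to be Euclidean. The strongest is S4.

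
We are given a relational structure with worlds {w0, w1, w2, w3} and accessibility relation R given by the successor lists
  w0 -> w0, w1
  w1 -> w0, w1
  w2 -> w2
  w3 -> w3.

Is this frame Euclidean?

Yes

Euclidean: yes — any two successors of a common world are R-related.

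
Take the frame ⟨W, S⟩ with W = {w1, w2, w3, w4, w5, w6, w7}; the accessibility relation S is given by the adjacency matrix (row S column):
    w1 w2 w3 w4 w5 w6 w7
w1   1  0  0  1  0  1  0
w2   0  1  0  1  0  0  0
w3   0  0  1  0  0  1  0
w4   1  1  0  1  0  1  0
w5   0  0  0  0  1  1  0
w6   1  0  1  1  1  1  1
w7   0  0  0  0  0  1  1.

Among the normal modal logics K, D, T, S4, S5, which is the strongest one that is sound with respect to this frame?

Serial (axiom D): yes — every world has a successor (e.g. w1 S w1).
Reflexive (axiom T): yes — every world is S-related to itself.
Transitive (axiom 4): no — w1 S w4 and w4 S w2, but not w1 S w2.
Euclidean (axiom 5): no — w4 S w1 and w4 S w2, but not w1 S w2.
So F validates K, D, T; S4 would additionally require S to be transitive. The strongest is T.

T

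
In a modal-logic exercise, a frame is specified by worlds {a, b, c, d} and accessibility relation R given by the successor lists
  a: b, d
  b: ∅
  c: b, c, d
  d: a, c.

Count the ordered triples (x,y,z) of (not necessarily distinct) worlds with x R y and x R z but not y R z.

Enumerating: (a,b,b), (a,b,d), (a,d,b), (a,d,d), (c,b,b), (c,b,c), (c,b,d), (c,d,b), (c,d,d), (d,a,a), (d,a,c), (d,c,a).

12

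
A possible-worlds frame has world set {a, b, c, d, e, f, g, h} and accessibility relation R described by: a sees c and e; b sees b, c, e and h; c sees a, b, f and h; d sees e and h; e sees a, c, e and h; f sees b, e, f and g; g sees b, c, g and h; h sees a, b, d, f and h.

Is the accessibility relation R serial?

Yes

Serial: yes — every world has a successor (e.g. a R c).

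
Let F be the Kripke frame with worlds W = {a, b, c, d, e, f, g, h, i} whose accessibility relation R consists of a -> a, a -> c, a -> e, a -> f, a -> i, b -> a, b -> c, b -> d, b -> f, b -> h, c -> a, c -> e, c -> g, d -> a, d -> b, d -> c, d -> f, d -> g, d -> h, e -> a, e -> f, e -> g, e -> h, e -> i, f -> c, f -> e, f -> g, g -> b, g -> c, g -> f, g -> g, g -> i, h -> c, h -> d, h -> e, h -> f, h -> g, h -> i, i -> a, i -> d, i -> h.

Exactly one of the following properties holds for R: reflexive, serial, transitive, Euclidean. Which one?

serial

Reflexive: no — b is not related to itself.
Serial: yes — every world has a successor (e.g. a R a).
Transitive: no — a R c and c R g, but not a R g.
Euclidean: no — a R c and a R f, but not c R f.
Only serial holds.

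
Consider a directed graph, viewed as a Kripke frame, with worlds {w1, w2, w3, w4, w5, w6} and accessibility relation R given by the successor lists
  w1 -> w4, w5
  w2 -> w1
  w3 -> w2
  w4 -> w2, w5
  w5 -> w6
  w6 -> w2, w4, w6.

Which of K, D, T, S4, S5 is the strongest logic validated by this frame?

Serial (axiom D): yes — every world has a successor (e.g. w1 R w4).
Reflexive (axiom T): no — w1 is not related to itself.
Transitive (axiom 4): no — w1 R w4 and w4 R w2, but not w1 R w2.
Euclidean (axiom 5): no — w1 R w5 and w1 R w4, but not w5 R w4.
So F validates K, D; T would additionally require R to be reflexive. The strongest is D.

D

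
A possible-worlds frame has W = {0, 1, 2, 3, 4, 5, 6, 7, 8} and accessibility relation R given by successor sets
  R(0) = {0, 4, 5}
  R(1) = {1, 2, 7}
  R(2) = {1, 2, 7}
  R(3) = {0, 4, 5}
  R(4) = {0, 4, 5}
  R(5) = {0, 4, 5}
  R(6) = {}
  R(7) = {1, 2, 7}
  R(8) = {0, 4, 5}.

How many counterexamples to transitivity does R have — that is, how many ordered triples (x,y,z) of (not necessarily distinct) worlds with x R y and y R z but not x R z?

R is transitive; there are no such tuples.

0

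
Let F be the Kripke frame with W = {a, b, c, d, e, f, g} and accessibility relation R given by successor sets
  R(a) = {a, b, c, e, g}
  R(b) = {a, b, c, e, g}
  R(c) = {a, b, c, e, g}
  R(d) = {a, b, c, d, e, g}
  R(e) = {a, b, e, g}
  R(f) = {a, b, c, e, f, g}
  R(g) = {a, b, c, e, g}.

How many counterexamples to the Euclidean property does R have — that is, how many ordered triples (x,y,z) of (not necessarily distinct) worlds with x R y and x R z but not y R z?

Enumerating: (a,e,c), (b,e,c), (c,e,c), (d,a,d), (d,b,d), (d,c,d), (d,e,c), (d,e,d), (d,g,d), (f,a,f), (f,b,f), (f,c,f), (f,e,c), (f,e,f), (f,g,f), (g,e,c).

16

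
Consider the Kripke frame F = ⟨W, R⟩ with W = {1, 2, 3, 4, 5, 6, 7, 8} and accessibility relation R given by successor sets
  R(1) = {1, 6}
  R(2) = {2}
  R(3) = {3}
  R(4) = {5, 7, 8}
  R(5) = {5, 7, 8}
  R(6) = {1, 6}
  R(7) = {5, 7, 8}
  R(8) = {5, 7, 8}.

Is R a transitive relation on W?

Transitive: yes — every two-step R-path is closed by a direct edge.

Yes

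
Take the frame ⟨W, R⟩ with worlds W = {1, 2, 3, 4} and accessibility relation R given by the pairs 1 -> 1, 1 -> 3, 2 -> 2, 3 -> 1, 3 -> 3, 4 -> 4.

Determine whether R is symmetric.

Yes

Symmetric: yes — every pair in R has its reverse in R.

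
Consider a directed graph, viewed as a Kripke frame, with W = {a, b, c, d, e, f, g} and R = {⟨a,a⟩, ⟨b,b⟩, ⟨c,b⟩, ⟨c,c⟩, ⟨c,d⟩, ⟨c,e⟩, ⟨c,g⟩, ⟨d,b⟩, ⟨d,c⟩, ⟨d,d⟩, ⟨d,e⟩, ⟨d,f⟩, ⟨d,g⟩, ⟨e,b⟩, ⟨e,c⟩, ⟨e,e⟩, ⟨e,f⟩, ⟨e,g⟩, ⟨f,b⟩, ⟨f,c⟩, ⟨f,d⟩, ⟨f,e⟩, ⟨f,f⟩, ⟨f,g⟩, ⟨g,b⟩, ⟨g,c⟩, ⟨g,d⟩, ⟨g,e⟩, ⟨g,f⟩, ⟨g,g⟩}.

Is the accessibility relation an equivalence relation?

No

Reflexive: yes — every world is R-related to itself.
Symmetric: no — c R b but not b R c.
Transitive: no — c R d and d R f, but not c R f.
So R is not an equivalence relation.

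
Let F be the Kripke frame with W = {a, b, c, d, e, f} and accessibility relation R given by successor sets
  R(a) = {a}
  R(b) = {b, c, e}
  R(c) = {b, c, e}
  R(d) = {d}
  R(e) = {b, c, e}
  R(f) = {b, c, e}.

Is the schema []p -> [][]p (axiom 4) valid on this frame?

The schema 4 characterises exactly the transitive frames.
Transitive: yes — every two-step R-path is closed by a direct edge.

Yes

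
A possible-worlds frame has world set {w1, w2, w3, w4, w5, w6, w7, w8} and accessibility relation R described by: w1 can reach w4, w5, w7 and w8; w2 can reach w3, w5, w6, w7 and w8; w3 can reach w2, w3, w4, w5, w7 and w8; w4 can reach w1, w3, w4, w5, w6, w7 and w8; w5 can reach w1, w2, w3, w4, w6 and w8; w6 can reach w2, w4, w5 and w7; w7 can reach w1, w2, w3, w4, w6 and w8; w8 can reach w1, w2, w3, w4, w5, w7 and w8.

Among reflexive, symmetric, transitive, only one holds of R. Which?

symmetric

Reflexive: no — w1 is not related to itself.
Symmetric: yes — every pair in R has its reverse in R.
Transitive: no — w1 R w4 and w4 R w3, but not w1 R w3.
Only symmetric holds.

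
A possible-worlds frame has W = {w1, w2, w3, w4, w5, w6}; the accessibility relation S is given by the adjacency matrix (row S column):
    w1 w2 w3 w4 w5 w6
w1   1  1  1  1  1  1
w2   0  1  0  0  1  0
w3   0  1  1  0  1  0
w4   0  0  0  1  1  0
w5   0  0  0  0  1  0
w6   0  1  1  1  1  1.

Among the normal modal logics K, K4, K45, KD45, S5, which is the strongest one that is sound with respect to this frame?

Transitive (axiom 4): yes — every two-step S-path is closed by a direct edge.
Euclidean (axiom 5): no — w1 S w2 and w1 S w3, but not w2 S w3.
Serial (axiom D): yes — every world has a successor (e.g. w1 S w1).
Reflexive (axiom T): yes — every world is S-related to itself.
So F validates K, K4; K45 would additionally require S to be Euclidean. The strongest is K4.

K4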